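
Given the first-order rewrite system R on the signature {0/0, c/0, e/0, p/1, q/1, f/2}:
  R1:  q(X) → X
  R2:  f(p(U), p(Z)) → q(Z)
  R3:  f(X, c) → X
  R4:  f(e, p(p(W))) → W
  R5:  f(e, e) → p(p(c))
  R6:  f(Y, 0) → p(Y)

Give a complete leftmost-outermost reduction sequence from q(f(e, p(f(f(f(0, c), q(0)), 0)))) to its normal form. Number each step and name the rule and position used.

p(0)

1. q(f(e, p(f(f(f(0, c), q(0)), 0))))  →  f(e, p(f(f(f(0, c), q(0)), 0)))   [R1 at ε]
2. f(e, p(f(f(f(0, c), q(0)), 0)))  →  f(e, p(p(f(f(0, c), q(0)))))   [R6 at 2.1]
3. f(e, p(p(f(f(0, c), q(0)))))  →  f(f(0, c), q(0))   [R4 at ε]
4. f(f(0, c), q(0))  →  f(0, q(0))   [R3 at 1]
5. f(0, q(0))  →  f(0, 0)   [R1 at 2]
6. f(0, 0)  →  p(0)   [R6 at ε]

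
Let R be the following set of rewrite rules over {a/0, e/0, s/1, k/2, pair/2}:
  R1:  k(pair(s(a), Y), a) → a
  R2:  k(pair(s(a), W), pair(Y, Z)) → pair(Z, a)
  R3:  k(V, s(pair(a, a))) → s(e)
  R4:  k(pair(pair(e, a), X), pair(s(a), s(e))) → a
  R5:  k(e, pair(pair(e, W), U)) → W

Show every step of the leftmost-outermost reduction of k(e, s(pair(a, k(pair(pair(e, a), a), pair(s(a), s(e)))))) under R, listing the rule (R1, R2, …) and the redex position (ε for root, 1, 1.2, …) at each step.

s(e)

1. k(e, s(pair(a, k(pair(pair(e, a), a), pair(s(a), s(e))))))  →  k(e, s(pair(a, a)))   [R4 at 2.1.2]
2. k(e, s(pair(a, a)))  →  s(e)   [R3 at ε]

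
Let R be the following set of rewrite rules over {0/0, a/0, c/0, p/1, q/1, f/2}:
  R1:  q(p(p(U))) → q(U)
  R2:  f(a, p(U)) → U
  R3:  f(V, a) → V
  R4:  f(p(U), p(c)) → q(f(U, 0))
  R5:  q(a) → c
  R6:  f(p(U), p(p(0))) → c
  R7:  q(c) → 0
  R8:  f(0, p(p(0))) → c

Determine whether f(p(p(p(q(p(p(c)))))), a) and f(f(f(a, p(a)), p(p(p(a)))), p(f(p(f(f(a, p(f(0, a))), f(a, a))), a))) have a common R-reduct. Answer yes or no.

Reduce t₁ = f(p(p(p(q(p(p(c)))))), a):
1. f(p(p(p(q(p(p(c)))))), a)  →  p(p(p(q(p(p(c))))))   [R3 at ε]
2. p(p(p(q(p(p(c))))))  →  p(p(p(q(c))))   [R1 at 1.1.1]
3. p(p(p(q(c))))  →  p(p(p(0)))   [R7 at 1.1.1]

Reduce t₂ = f(f(f(a, p(a)), p(p(p(a)))), p(f(p(f(f(a, p(f(0, a))), f(a, a))), a))):
1. f(f(f(a, p(a)), p(p(p(a)))), p(f(p(f(f(a, p(f(0, a))), f(a, a))), a)))  →  f(f(a, p(p(p(a)))), p(f(p(f(f(a, p(f(0, a))), f(a, a))), a)))   [R2 at 1.1]
2. f(f(a, p(p(p(a)))), p(f(p(f(f(a, p(f(0, a))), f(a, a))), a)))  →  f(p(p(a)), p(f(p(f(f(a, p(f(0, a))), f(a, a))), a)))   [R2 at 1]
3. f(p(p(a)), p(f(p(f(f(a, p(f(0, a))), f(a, a))), a)))  →  f(p(p(a)), p(p(f(f(a, p(f(0, a))), f(a, a)))))   [R3 at 2.1]
4. f(p(p(a)), p(p(f(f(a, p(f(0, a))), f(a, a)))))  →  f(p(p(a)), p(p(f(f(0, a), f(a, a)))))   [R2 at 2.1.1.1]
5. f(p(p(a)), p(p(f(f(0, a), f(a, a)))))  →  f(p(p(a)), p(p(f(0, f(a, a)))))   [R3 at 2.1.1.1]
6. f(p(p(a)), p(p(f(0, f(a, a)))))  →  f(p(p(a)), p(p(f(0, a))))   [R3 at 2.1.1.2]
7. f(p(p(a)), p(p(f(0, a))))  →  f(p(p(a)), p(p(0)))   [R3 at 2.1.1]
8. f(p(p(a)), p(p(0)))  →  c   [R6 at ε]

no — NF(t₁) = p(p(p(0))), NF(t₂) = c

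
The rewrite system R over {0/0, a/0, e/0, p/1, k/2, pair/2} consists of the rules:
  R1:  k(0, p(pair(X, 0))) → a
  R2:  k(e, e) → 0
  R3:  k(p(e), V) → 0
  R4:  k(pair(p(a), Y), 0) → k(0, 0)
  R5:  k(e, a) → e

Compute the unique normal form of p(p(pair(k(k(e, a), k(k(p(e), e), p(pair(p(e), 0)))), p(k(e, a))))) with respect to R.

p(p(pair(e, p(e))))

1. p(p(pair(k(k(e, a), k(k(p(e), e), p(pair(p(e), 0)))), p(k(e, a)))))  →  p(p(pair(k(e, k(k(p(e), e), p(pair(p(e), 0)))), p(k(e, a)))))   [R5 at 1.1.1.1]
2. p(p(pair(k(e, k(k(p(e), e), p(pair(p(e), 0)))), p(k(e, a)))))  →  p(p(pair(k(e, k(0, p(pair(p(e), 0)))), p(k(e, a)))))   [R3 at 1.1.1.2.1]
3. p(p(pair(k(e, k(0, p(pair(p(e), 0)))), p(k(e, a)))))  →  p(p(pair(k(e, a), p(k(e, a)))))   [R1 at 1.1.1.2]
4. p(p(pair(k(e, a), p(k(e, a)))))  →  p(p(pair(e, p(k(e, a)))))   [R5 at 1.1.1]
5. p(p(pair(e, p(k(e, a)))))  →  p(p(pair(e, p(e))))   [R5 at 1.1.2.1]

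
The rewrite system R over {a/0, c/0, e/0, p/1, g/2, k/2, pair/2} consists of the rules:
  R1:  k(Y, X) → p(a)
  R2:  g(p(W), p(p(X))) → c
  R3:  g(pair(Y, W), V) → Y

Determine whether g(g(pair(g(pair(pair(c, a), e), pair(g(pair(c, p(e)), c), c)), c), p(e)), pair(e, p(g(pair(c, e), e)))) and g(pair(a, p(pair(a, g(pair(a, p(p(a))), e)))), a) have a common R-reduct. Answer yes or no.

no — NF(t₁) = c, NF(t₂) = a

Reduce t₁ = g(g(pair(g(pair(pair(c, a), e), pair(g(pair(c, p(e)), c), c)), c), p(e)), pair(e, p(g(pair(c, e), e)))):
1. g(g(pair(g(pair(pair(c, a), e), pair(g(pair(c, p(e)), c), c)), c), p(e)), pair(e, p(g(pair(c, e), e))))  →  g(g(pair(pair(c, a), e), pair(g(pair(c, p(e)), c), c)), pair(e, p(g(pair(c, e), e))))   [R3 at 1]
2. g(g(pair(pair(c, a), e), pair(g(pair(c, p(e)), c), c)), pair(e, p(g(pair(c, e), e))))  →  g(pair(c, a), pair(e, p(g(pair(c, e), e))))   [R3 at 1]
3. g(pair(c, a), pair(e, p(g(pair(c, e), e))))  →  c   [R3 at ε]

Reduce t₂ = g(pair(a, p(pair(a, g(pair(a, p(p(a))), e)))), a):
1. g(pair(a, p(pair(a, g(pair(a, p(p(a))), e)))), a)  →  a   [R3 at ε]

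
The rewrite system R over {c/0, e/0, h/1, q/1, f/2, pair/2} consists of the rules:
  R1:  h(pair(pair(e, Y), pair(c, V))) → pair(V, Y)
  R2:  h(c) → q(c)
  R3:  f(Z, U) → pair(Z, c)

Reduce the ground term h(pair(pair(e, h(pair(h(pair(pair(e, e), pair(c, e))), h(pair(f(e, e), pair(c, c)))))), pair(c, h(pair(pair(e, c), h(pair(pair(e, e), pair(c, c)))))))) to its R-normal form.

pair(pair(e, c), pair(c, e))

1. h(pair(pair(e, h(pair(h(pair(pair(e, e), pair(c, e))), h(pair(f(e, e), pair(c, c)))))), pair(c, h(pair(pair(e, c), h(pair(pair(e, e), pair(c, c))))))))  →  pair(h(pair(pair(e, c), h(pair(pair(e, e), pair(c, c))))), h(pair(h(pair(pair(e, e), pair(c, e))), h(pair(f(e, e), pair(c, c))))))   [R1 at ε]
2. pair(h(pair(pair(e, c), h(pair(pair(e, e), pair(c, c))))), h(pair(h(pair(pair(e, e), pair(c, e))), h(pair(f(e, e), pair(c, c))))))  →  pair(h(pair(pair(e, c), pair(c, e))), h(pair(h(pair(pair(e, e), pair(c, e))), h(pair(f(e, e), pair(c, c))))))   [R1 at 1.1.2]
3. pair(h(pair(pair(e, c), pair(c, e))), h(pair(h(pair(pair(e, e), pair(c, e))), h(pair(f(e, e), pair(c, c))))))  →  pair(pair(e, c), h(pair(h(pair(pair(e, e), pair(c, e))), h(pair(f(e, e), pair(c, c))))))   [R1 at 1]
4. pair(pair(e, c), h(pair(h(pair(pair(e, e), pair(c, e))), h(pair(f(e, e), pair(c, c))))))  →  pair(pair(e, c), h(pair(pair(e, e), h(pair(f(e, e), pair(c, c))))))   [R1 at 2.1.1]
5. pair(pair(e, c), h(pair(pair(e, e), h(pair(f(e, e), pair(c, c))))))  →  pair(pair(e, c), h(pair(pair(e, e), h(pair(pair(e, c), pair(c, c))))))   [R3 at 2.1.2.1.1]
6. pair(pair(e, c), h(pair(pair(e, e), h(pair(pair(e, c), pair(c, c))))))  →  pair(pair(e, c), h(pair(pair(e, e), pair(c, c))))   [R1 at 2.1.2]
7. pair(pair(e, c), h(pair(pair(e, e), pair(c, c))))  →  pair(pair(e, c), pair(c, e))   [R1 at 2]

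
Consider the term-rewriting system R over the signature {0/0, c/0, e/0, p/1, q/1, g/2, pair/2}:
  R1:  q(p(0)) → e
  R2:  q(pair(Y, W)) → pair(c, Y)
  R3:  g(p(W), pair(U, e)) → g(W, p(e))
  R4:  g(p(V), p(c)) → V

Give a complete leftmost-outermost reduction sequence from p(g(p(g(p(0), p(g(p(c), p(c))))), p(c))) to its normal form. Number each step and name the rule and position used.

p(0)

1. p(g(p(g(p(0), p(g(p(c), p(c))))), p(c)))  →  p(g(p(0), p(g(p(c), p(c)))))   [R4 at 1]
2. p(g(p(0), p(g(p(c), p(c)))))  →  p(g(p(0), p(c)))   [R4 at 1.2.1]
3. p(g(p(0), p(c)))  →  p(0)   [R4 at 1]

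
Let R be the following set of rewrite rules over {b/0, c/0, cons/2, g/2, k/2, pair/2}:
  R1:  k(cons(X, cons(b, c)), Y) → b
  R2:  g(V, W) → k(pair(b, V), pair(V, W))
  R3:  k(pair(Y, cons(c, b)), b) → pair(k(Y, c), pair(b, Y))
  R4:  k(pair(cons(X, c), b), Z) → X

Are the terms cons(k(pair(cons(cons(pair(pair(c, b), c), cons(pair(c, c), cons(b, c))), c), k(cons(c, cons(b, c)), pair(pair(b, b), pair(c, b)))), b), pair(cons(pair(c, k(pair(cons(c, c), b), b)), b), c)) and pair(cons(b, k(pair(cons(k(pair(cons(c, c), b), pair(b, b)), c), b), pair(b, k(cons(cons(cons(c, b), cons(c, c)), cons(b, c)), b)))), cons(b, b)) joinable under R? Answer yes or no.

Reduce t₁ = cons(k(pair(cons(cons(pair(pair(c, b), c), cons(pair(c, c), cons(b, c))), c), k(cons(c, cons(b, c)), pair(pair(b, b), pair(c, b)))), b), pair(cons(pair(c, k(pair(cons(c, c), b), b)), b), c)):
1. cons(k(pair(cons(cons(pair(pair(c, b), c), cons(pair(c, c), cons(b, c))), c), k(cons(c, cons(b, c)), pair(pair(b, b), pair(c, b)))), b), pair(cons(pair(c, k(pair(cons(c, c), b), b)), b), c))  →  cons(k(pair(cons(cons(pair(pair(c, b), c), cons(pair(c, c), cons(b, c))), c), b), b), pair(cons(pair(c, k(pair(cons(c, c), b), b)), b), c))   [R1 at 1.1.2]
2. cons(k(pair(cons(cons(pair(pair(c, b), c), cons(pair(c, c), cons(b, c))), c), b), b), pair(cons(pair(c, k(pair(cons(c, c), b), b)), b), c))  →  cons(cons(pair(pair(c, b), c), cons(pair(c, c), cons(b, c))), pair(cons(pair(c, k(pair(cons(c, c), b), b)), b), c))   [R4 at 1]
3. cons(cons(pair(pair(c, b), c), cons(pair(c, c), cons(b, c))), pair(cons(pair(c, k(pair(cons(c, c), b), b)), b), c))  →  cons(cons(pair(pair(c, b), c), cons(pair(c, c), cons(b, c))), pair(cons(pair(c, c), b), c))   [R4 at 2.1.1.2]

Reduce t₂ = pair(cons(b, k(pair(cons(k(pair(cons(c, c), b), pair(b, b)), c), b), pair(b, k(cons(cons(cons(c, b), cons(c, c)), cons(b, c)), b)))), cons(b, b)):
1. pair(cons(b, k(pair(cons(k(pair(cons(c, c), b), pair(b, b)), c), b), pair(b, k(cons(cons(cons(c, b), cons(c, c)), cons(b, c)), b)))), cons(b, b))  →  pair(cons(b, k(pair(cons(c, c), b), pair(b, b))), cons(b, b))   [R4 at 1.2]
2. pair(cons(b, k(pair(cons(c, c), b), pair(b, b))), cons(b, b))  →  pair(cons(b, c), cons(b, b))   [R4 at 1.2]

no — NF(t₁) = cons(cons(pair(pair(c, b), c), cons(pair(c, c), cons(b, c))), pair(cons(pair(c, c), b), c)), NF(t₂) = pair(cons(b, c), cons(b, b))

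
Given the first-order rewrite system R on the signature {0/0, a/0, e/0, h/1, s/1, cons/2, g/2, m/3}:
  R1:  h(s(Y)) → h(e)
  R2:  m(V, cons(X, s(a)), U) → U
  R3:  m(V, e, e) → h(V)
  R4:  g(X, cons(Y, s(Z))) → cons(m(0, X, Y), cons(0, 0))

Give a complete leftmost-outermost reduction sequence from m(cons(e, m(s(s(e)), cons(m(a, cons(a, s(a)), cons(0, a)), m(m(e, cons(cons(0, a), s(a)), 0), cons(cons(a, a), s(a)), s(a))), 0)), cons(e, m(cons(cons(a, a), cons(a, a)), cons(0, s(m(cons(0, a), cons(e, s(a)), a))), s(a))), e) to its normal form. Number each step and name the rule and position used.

e

1. m(cons(e, m(s(s(e)), cons(m(a, cons(a, s(a)), cons(0, a)), m(m(e, cons(cons(0, a), s(a)), 0), cons(cons(a, a), s(a)), s(a))), 0)), cons(e, m(cons(cons(a, a), cons(a, a)), cons(0, s(m(cons(0, a), cons(e, s(a)), a))), s(a))), e)  →  m(cons(e, m(s(s(e)), cons(cons(0, a), m(m(e, cons(cons(0, a), s(a)), 0), cons(cons(a, a), s(a)), s(a))), 0)), cons(e, m(cons(cons(a, a), cons(a, a)), cons(0, s(m(cons(0, a), cons(e, s(a)), a))), s(a))), e)   [R2 at 1.2.2.1]
2. m(cons(e, m(s(s(e)), cons(cons(0, a), m(m(e, cons(cons(0, a), s(a)), 0), cons(cons(a, a), s(a)), s(a))), 0)), cons(e, m(cons(cons(a, a), cons(a, a)), cons(0, s(m(cons(0, a), cons(e, s(a)), a))), s(a))), e)  →  m(cons(e, m(s(s(e)), cons(cons(0, a), s(a)), 0)), cons(e, m(cons(cons(a, a), cons(a, a)), cons(0, s(m(cons(0, a), cons(e, s(a)), a))), s(a))), e)   [R2 at 1.2.2.2]
3. m(cons(e, m(s(s(e)), cons(cons(0, a), s(a)), 0)), cons(e, m(cons(cons(a, a), cons(a, a)), cons(0, s(m(cons(0, a), cons(e, s(a)), a))), s(a))), e)  →  m(cons(e, 0), cons(e, m(cons(cons(a, a), cons(a, a)), cons(0, s(m(cons(0, a), cons(e, s(a)), a))), s(a))), e)   [R2 at 1.2]
4. m(cons(e, 0), cons(e, m(cons(cons(a, a), cons(a, a)), cons(0, s(m(cons(0, a), cons(e, s(a)), a))), s(a))), e)  →  m(cons(e, 0), cons(e, m(cons(cons(a, a), cons(a, a)), cons(0, s(a)), s(a))), e)   [R2 at 2.2.2.2.1]
5. m(cons(e, 0), cons(e, m(cons(cons(a, a), cons(a, a)), cons(0, s(a)), s(a))), e)  →  m(cons(e, 0), cons(e, s(a)), e)   [R2 at 2.2]
6. m(cons(e, 0), cons(e, s(a)), e)  →  e   [R2 at ε]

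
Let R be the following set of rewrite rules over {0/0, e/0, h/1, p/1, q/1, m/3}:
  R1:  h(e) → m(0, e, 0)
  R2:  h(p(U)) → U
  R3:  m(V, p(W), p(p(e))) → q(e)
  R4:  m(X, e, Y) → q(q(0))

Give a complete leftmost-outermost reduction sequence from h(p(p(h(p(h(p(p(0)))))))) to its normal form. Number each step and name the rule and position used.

p(p(0))

1. h(p(p(h(p(h(p(p(0))))))))  →  p(h(p(h(p(p(0))))))   [R2 at ε]
2. p(h(p(h(p(p(0))))))  →  p(h(p(p(0))))   [R2 at 1]
3. p(h(p(p(0))))  →  p(p(0))   [R2 at 1]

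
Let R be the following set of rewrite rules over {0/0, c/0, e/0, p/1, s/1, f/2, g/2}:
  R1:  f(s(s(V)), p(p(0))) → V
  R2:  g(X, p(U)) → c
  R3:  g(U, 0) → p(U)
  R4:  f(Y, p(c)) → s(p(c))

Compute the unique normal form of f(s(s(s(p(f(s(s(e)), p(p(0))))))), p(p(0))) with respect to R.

s(p(e))

1. f(s(s(s(p(f(s(s(e)), p(p(0))))))), p(p(0)))  →  s(p(f(s(s(e)), p(p(0)))))   [R1 at ε]
2. s(p(f(s(s(e)), p(p(0)))))  →  s(p(e))   [R1 at 1.1]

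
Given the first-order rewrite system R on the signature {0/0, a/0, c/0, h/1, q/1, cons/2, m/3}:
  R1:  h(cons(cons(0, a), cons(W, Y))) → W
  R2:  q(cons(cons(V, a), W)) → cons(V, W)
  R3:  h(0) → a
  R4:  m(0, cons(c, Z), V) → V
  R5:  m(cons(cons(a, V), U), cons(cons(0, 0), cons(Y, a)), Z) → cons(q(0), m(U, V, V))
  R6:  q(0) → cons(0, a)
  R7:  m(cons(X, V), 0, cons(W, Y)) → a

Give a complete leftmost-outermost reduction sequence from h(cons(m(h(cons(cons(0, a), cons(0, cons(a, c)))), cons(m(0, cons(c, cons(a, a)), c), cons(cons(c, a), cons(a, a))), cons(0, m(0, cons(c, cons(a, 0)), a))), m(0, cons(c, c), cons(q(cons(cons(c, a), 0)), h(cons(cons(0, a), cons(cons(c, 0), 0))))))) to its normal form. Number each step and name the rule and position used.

1. h(cons(m(h(cons(cons(0, a), cons(0, cons(a, c)))), cons(m(0, cons(c, cons(a, a)), c), cons(cons(c, a), cons(a, a))), cons(0, m(0, cons(c, cons(a, 0)), a))), m(0, cons(c, c), cons(q(cons(cons(c, a), 0)), h(cons(cons(0, a), cons(cons(c, 0), 0)))))))  →  h(cons(m(0, cons(m(0, cons(c, cons(a, a)), c), cons(cons(c, a), cons(a, a))), cons(0, m(0, cons(c, cons(a, 0)), a))), m(0, cons(c, c), cons(q(cons(cons(c, a), 0)), h(cons(cons(0, a), cons(cons(c, 0), 0)))))))   [R1 at 1.1.1]
2. h(cons(m(0, cons(m(0, cons(c, cons(a, a)), c), cons(cons(c, a), cons(a, a))), cons(0, m(0, cons(c, cons(a, 0)), a))), m(0, cons(c, c), cons(q(cons(cons(c, a), 0)), h(cons(cons(0, a), cons(cons(c, 0), 0)))))))  →  h(cons(m(0, cons(c, cons(cons(c, a), cons(a, a))), cons(0, m(0, cons(c, cons(a, 0)), a))), m(0, cons(c, c), cons(q(cons(cons(c, a), 0)), h(cons(cons(0, a), cons(cons(c, 0), 0)))))))   [R4 at 1.1.2.1]
3. h(cons(m(0, cons(c, cons(cons(c, a), cons(a, a))), cons(0, m(0, cons(c, cons(a, 0)), a))), m(0, cons(c, c), cons(q(cons(cons(c, a), 0)), h(cons(cons(0, a), cons(cons(c, 0), 0)))))))  →  h(cons(cons(0, m(0, cons(c, cons(a, 0)), a)), m(0, cons(c, c), cons(q(cons(cons(c, a), 0)), h(cons(cons(0, a), cons(cons(c, 0), 0)))))))   [R4 at 1.1]
4. h(cons(cons(0, m(0, cons(c, cons(a, 0)), a)), m(0, cons(c, c), cons(q(cons(cons(c, a), 0)), h(cons(cons(0, a), cons(cons(c, 0), 0)))))))  →  h(cons(cons(0, a), m(0, cons(c, c), cons(q(cons(cons(c, a), 0)), h(cons(cons(0, a), cons(cons(c, 0), 0)))))))   [R4 at 1.1.2]
5. h(cons(cons(0, a), m(0, cons(c, c), cons(q(cons(cons(c, a), 0)), h(cons(cons(0, a), cons(cons(c, 0), 0)))))))  →  h(cons(cons(0, a), cons(q(cons(cons(c, a), 0)), h(cons(cons(0, a), cons(cons(c, 0), 0))))))   [R4 at 1.2]
6. h(cons(cons(0, a), cons(q(cons(cons(c, a), 0)), h(cons(cons(0, a), cons(cons(c, 0), 0))))))  →  q(cons(cons(c, a), 0))   [R1 at ε]
7. q(cons(cons(c, a), 0))  →  cons(c, 0)   [R2 at ε]

cons(c, 0)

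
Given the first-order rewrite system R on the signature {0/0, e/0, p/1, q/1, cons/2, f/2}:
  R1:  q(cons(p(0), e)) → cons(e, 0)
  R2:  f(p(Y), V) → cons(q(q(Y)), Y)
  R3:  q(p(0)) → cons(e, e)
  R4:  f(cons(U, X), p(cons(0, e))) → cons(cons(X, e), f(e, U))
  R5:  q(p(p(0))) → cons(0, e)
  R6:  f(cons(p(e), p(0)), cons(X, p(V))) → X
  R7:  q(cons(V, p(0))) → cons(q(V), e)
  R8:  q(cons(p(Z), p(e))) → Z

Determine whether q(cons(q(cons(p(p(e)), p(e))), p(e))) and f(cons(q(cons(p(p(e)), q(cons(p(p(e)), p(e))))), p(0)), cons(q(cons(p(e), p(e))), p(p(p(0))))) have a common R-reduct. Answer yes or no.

yes — NF(t₁) = e, NF(t₂) = e

Reduce t₁ = q(cons(q(cons(p(p(e)), p(e))), p(e))):
1. q(cons(q(cons(p(p(e)), p(e))), p(e)))  →  q(cons(p(e), p(e)))   [R8 at 1.1]
2. q(cons(p(e), p(e)))  →  e   [R8 at ε]

Reduce t₂ = f(cons(q(cons(p(p(e)), q(cons(p(p(e)), p(e))))), p(0)), cons(q(cons(p(e), p(e))), p(p(p(0))))):
1. f(cons(q(cons(p(p(e)), q(cons(p(p(e)), p(e))))), p(0)), cons(q(cons(p(e), p(e))), p(p(p(0)))))  →  f(cons(q(cons(p(p(e)), p(e))), p(0)), cons(q(cons(p(e), p(e))), p(p(p(0)))))   [R8 at 1.1.1.2]
2. f(cons(q(cons(p(p(e)), p(e))), p(0)), cons(q(cons(p(e), p(e))), p(p(p(0)))))  →  f(cons(p(e), p(0)), cons(q(cons(p(e), p(e))), p(p(p(0)))))   [R8 at 1.1]
3. f(cons(p(e), p(0)), cons(q(cons(p(e), p(e))), p(p(p(0)))))  →  q(cons(p(e), p(e)))   [R6 at ε]
4. q(cons(p(e), p(e)))  →  e   [R8 at ε]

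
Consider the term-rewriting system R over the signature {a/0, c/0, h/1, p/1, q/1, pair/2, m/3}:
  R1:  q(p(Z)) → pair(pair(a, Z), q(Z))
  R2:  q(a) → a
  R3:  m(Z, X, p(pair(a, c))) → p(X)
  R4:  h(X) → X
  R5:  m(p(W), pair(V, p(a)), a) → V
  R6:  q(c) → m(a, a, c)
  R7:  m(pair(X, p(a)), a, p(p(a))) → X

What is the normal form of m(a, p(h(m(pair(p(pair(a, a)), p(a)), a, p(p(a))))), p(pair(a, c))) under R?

1. m(a, p(h(m(pair(p(pair(a, a)), p(a)), a, p(p(a))))), p(pair(a, c)))  →  p(p(h(m(pair(p(pair(a, a)), p(a)), a, p(p(a))))))   [R3 at ε]
2. p(p(h(m(pair(p(pair(a, a)), p(a)), a, p(p(a))))))  →  p(p(m(pair(p(pair(a, a)), p(a)), a, p(p(a)))))   [R4 at 1.1]
3. p(p(m(pair(p(pair(a, a)), p(a)), a, p(p(a)))))  →  p(p(p(pair(a, a))))   [R7 at 1.1]

p(p(p(pair(a, a))))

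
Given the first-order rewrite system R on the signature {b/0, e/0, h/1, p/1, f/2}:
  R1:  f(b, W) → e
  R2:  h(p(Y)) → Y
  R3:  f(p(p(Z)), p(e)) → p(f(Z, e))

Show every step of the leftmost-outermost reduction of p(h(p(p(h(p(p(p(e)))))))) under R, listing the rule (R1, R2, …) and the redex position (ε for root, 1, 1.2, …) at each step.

1. p(h(p(p(h(p(p(p(e))))))))  →  p(p(h(p(p(p(e))))))   [R2 at 1]
2. p(p(h(p(p(p(e))))))  →  p(p(p(p(e))))   [R2 at 1.1]

p(p(p(p(e))))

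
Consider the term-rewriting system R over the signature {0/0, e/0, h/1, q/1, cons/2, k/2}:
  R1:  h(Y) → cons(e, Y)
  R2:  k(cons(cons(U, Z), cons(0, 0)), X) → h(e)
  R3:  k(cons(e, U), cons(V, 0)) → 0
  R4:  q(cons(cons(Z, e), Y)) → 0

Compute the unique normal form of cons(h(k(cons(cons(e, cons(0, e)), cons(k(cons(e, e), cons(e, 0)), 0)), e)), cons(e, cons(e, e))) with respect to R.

cons(cons(e, cons(e, e)), cons(e, cons(e, e)))

1. cons(h(k(cons(cons(e, cons(0, e)), cons(k(cons(e, e), cons(e, 0)), 0)), e)), cons(e, cons(e, e)))  →  cons(cons(e, k(cons(cons(e, cons(0, e)), cons(k(cons(e, e), cons(e, 0)), 0)), e)), cons(e, cons(e, e)))   [R1 at 1]
2. cons(cons(e, k(cons(cons(e, cons(0, e)), cons(k(cons(e, e), cons(e, 0)), 0)), e)), cons(e, cons(e, e)))  →  cons(cons(e, k(cons(cons(e, cons(0, e)), cons(0, 0)), e)), cons(e, cons(e, e)))   [R3 at 1.2.1.2.1]
3. cons(cons(e, k(cons(cons(e, cons(0, e)), cons(0, 0)), e)), cons(e, cons(e, e)))  →  cons(cons(e, h(e)), cons(e, cons(e, e)))   [R2 at 1.2]
4. cons(cons(e, h(e)), cons(e, cons(e, e)))  →  cons(cons(e, cons(e, e)), cons(e, cons(e, e)))   [R1 at 1.2]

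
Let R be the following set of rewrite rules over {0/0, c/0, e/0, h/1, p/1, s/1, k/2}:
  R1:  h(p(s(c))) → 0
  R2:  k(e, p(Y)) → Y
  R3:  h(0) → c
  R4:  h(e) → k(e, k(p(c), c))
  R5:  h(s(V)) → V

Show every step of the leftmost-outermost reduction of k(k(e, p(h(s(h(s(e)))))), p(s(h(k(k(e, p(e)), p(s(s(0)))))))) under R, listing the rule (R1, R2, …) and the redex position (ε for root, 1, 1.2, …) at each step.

s(s(0))

1. k(k(e, p(h(s(h(s(e)))))), p(s(h(k(k(e, p(e)), p(s(s(0))))))))  →  k(h(s(h(s(e)))), p(s(h(k(k(e, p(e)), p(s(s(0))))))))   [R2 at 1]
2. k(h(s(h(s(e)))), p(s(h(k(k(e, p(e)), p(s(s(0))))))))  →  k(h(s(e)), p(s(h(k(k(e, p(e)), p(s(s(0))))))))   [R5 at 1]
3. k(h(s(e)), p(s(h(k(k(e, p(e)), p(s(s(0))))))))  →  k(e, p(s(h(k(k(e, p(e)), p(s(s(0))))))))   [R5 at 1]
4. k(e, p(s(h(k(k(e, p(e)), p(s(s(0))))))))  →  s(h(k(k(e, p(e)), p(s(s(0))))))   [R2 at ε]
5. s(h(k(k(e, p(e)), p(s(s(0))))))  →  s(h(k(e, p(s(s(0))))))   [R2 at 1.1.1]
6. s(h(k(e, p(s(s(0))))))  →  s(h(s(s(0))))   [R2 at 1.1]
7. s(h(s(s(0))))  →  s(s(0))   [R5 at 1]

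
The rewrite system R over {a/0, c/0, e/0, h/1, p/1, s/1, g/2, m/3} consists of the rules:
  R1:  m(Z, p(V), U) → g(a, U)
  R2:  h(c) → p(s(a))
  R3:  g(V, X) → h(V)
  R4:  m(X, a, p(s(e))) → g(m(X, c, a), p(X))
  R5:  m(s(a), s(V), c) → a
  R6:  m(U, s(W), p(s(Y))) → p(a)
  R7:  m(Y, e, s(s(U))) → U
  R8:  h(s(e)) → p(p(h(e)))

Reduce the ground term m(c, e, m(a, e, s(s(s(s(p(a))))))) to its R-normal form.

1. m(c, e, m(a, e, s(s(s(s(p(a)))))))  →  m(c, e, s(s(p(a))))   [R7 at 3]
2. m(c, e, s(s(p(a))))  →  p(a)   [R7 at ε]

p(a)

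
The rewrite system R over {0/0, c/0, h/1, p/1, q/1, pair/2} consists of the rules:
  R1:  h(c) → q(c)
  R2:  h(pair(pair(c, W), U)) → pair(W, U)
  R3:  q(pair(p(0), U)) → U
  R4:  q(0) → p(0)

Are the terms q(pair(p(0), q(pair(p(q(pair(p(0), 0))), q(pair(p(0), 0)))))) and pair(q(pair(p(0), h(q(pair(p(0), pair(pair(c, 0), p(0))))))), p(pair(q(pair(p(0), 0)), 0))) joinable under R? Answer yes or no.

no — NF(t₁) = 0, NF(t₂) = pair(pair(0, p(0)), p(pair(0, 0)))

Reduce t₁ = q(pair(p(0), q(pair(p(q(pair(p(0), 0))), q(pair(p(0), 0)))))):
1. q(pair(p(0), q(pair(p(q(pair(p(0), 0))), q(pair(p(0), 0))))))  →  q(pair(p(q(pair(p(0), 0))), q(pair(p(0), 0))))   [R3 at ε]
2. q(pair(p(q(pair(p(0), 0))), q(pair(p(0), 0))))  →  q(pair(p(0), q(pair(p(0), 0))))   [R3 at 1.1.1]
3. q(pair(p(0), q(pair(p(0), 0))))  →  q(pair(p(0), 0))   [R3 at ε]
4. q(pair(p(0), 0))  →  0   [R3 at ε]

Reduce t₂ = pair(q(pair(p(0), h(q(pair(p(0), pair(pair(c, 0), p(0))))))), p(pair(q(pair(p(0), 0)), 0))):
1. pair(q(pair(p(0), h(q(pair(p(0), pair(pair(c, 0), p(0))))))), p(pair(q(pair(p(0), 0)), 0)))  →  pair(h(q(pair(p(0), pair(pair(c, 0), p(0))))), p(pair(q(pair(p(0), 0)), 0)))   [R3 at 1]
2. pair(h(q(pair(p(0), pair(pair(c, 0), p(0))))), p(pair(q(pair(p(0), 0)), 0)))  →  pair(h(pair(pair(c, 0), p(0))), p(pair(q(pair(p(0), 0)), 0)))   [R3 at 1.1]
3. pair(h(pair(pair(c, 0), p(0))), p(pair(q(pair(p(0), 0)), 0)))  →  pair(pair(0, p(0)), p(pair(q(pair(p(0), 0)), 0)))   [R2 at 1]
4. pair(pair(0, p(0)), p(pair(q(pair(p(0), 0)), 0)))  →  pair(pair(0, p(0)), p(pair(0, 0)))   [R3 at 2.1.1]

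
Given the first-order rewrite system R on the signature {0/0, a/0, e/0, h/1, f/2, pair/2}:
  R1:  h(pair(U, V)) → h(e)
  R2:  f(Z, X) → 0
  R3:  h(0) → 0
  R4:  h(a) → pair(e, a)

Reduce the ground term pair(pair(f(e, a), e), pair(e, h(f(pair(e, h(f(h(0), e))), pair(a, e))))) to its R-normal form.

pair(pair(0, e), pair(e, 0))

1. pair(pair(f(e, a), e), pair(e, h(f(pair(e, h(f(h(0), e))), pair(a, e)))))  →  pair(pair(0, e), pair(e, h(f(pair(e, h(f(h(0), e))), pair(a, e)))))   [R2 at 1.1]
2. pair(pair(0, e), pair(e, h(f(pair(e, h(f(h(0), e))), pair(a, e)))))  →  pair(pair(0, e), pair(e, h(0)))   [R2 at 2.2.1]
3. pair(pair(0, e), pair(e, h(0)))  →  pair(pair(0, e), pair(e, 0))   [R3 at 2.2]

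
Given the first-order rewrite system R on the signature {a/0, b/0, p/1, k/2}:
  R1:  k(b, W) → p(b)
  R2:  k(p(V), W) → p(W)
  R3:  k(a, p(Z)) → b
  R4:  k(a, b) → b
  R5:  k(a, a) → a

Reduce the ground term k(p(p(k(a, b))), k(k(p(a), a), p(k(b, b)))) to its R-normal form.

1. k(p(p(k(a, b))), k(k(p(a), a), p(k(b, b))))  →  p(k(k(p(a), a), p(k(b, b))))   [R2 at ε]
2. p(k(k(p(a), a), p(k(b, b))))  →  p(k(p(a), p(k(b, b))))   [R2 at 1.1]
3. p(k(p(a), p(k(b, b))))  →  p(p(p(k(b, b))))   [R2 at 1]
4. p(p(p(k(b, b))))  →  p(p(p(p(b))))   [R1 at 1.1.1]

p(p(p(p(b))))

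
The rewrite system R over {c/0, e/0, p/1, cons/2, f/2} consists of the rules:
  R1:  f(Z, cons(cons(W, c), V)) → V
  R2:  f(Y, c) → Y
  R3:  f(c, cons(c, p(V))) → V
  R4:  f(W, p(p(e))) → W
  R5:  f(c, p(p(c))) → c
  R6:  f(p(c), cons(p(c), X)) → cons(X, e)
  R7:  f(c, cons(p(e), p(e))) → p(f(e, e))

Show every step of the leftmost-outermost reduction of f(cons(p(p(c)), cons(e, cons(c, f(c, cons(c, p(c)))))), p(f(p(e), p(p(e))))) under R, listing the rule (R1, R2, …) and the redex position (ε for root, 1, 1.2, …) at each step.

cons(p(p(c)), cons(e, cons(c, c)))

1. f(cons(p(p(c)), cons(e, cons(c, f(c, cons(c, p(c)))))), p(f(p(e), p(p(e)))))  →  f(cons(p(p(c)), cons(e, cons(c, c))), p(f(p(e), p(p(e)))))   [R3 at 1.2.2.2]
2. f(cons(p(p(c)), cons(e, cons(c, c))), p(f(p(e), p(p(e)))))  →  f(cons(p(p(c)), cons(e, cons(c, c))), p(p(e)))   [R4 at 2.1]
3. f(cons(p(p(c)), cons(e, cons(c, c))), p(p(e)))  →  cons(p(p(c)), cons(e, cons(c, c)))   [R4 at ε]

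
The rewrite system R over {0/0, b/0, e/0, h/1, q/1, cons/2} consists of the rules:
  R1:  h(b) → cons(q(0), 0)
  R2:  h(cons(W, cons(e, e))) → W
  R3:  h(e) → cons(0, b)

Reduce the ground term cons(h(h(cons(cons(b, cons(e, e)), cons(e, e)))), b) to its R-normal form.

1. cons(h(h(cons(cons(b, cons(e, e)), cons(e, e)))), b)  →  cons(h(cons(b, cons(e, e))), b)   [R2 at 1.1]
2. cons(h(cons(b, cons(e, e))), b)  →  cons(b, b)   [R2 at 1]

cons(b, b)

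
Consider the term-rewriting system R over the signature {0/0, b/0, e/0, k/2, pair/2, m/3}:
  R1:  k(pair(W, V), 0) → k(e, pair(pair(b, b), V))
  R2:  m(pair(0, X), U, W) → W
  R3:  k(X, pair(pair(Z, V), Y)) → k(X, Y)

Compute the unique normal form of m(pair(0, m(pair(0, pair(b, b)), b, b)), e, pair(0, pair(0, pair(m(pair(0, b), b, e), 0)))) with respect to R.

1. m(pair(0, m(pair(0, pair(b, b)), b, b)), e, pair(0, pair(0, pair(m(pair(0, b), b, e), 0))))  →  pair(0, pair(0, pair(m(pair(0, b), b, e), 0)))   [R2 at ε]
2. pair(0, pair(0, pair(m(pair(0, b), b, e), 0)))  →  pair(0, pair(0, pair(e, 0)))   [R2 at 2.2.1]

pair(0, pair(0, pair(e, 0)))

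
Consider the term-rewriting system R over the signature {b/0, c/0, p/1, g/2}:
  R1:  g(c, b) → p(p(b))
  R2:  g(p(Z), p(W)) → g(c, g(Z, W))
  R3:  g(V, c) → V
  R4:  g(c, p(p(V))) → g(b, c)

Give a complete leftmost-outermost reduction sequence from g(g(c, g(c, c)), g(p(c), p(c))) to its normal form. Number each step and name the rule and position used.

c

1. g(g(c, g(c, c)), g(p(c), p(c)))  →  g(g(c, c), g(p(c), p(c)))   [R3 at 1.2]
2. g(g(c, c), g(p(c), p(c)))  →  g(c, g(p(c), p(c)))   [R3 at 1]
3. g(c, g(p(c), p(c)))  →  g(c, g(c, g(c, c)))   [R2 at 2]
4. g(c, g(c, g(c, c)))  →  g(c, g(c, c))   [R3 at 2.2]
5. g(c, g(c, c))  →  g(c, c)   [R3 at 2]
6. g(c, c)  →  c   [R3 at ε]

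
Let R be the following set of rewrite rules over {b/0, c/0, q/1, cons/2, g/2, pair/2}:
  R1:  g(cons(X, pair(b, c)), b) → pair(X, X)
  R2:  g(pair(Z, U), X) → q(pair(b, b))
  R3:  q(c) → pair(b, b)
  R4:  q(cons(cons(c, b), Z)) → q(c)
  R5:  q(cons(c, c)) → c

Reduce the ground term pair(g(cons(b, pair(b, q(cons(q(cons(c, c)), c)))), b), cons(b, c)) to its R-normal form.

1. pair(g(cons(b, pair(b, q(cons(q(cons(c, c)), c)))), b), cons(b, c))  →  pair(g(cons(b, pair(b, q(cons(c, c)))), b), cons(b, c))   [R5 at 1.1.2.2.1.1]
2. pair(g(cons(b, pair(b, q(cons(c, c)))), b), cons(b, c))  →  pair(g(cons(b, pair(b, c)), b), cons(b, c))   [R5 at 1.1.2.2]
3. pair(g(cons(b, pair(b, c)), b), cons(b, c))  →  pair(pair(b, b), cons(b, c))   [R1 at 1]

pair(pair(b, b), cons(b, c))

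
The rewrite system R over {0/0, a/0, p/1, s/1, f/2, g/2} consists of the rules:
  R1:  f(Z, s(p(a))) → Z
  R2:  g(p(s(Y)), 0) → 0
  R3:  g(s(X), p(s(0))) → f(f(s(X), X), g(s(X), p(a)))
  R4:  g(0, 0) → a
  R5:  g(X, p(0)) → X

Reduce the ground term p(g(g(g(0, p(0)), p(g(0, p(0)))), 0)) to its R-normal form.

1. p(g(g(g(0, p(0)), p(g(0, p(0)))), 0))  →  p(g(g(0, p(g(0, p(0)))), 0))   [R5 at 1.1.1]
2. p(g(g(0, p(g(0, p(0)))), 0))  →  p(g(g(0, p(0)), 0))   [R5 at 1.1.2.1]
3. p(g(g(0, p(0)), 0))  →  p(g(0, 0))   [R5 at 1.1]
4. p(g(0, 0))  →  p(a)   [R4 at 1]

p(a)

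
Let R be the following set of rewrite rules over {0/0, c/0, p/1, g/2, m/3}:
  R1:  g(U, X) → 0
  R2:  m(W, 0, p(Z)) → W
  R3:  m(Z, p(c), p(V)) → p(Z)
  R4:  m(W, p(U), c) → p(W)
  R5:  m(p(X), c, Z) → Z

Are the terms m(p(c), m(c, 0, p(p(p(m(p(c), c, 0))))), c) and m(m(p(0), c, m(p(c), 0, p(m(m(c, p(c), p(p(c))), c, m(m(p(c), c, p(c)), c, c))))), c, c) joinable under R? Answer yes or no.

yes — NF(t₁) = c, NF(t₂) = c

Reduce t₁ = m(p(c), m(c, 0, p(p(p(m(p(c), c, 0))))), c):
1. m(p(c), m(c, 0, p(p(p(m(p(c), c, 0))))), c)  →  m(p(c), c, c)   [R2 at 2]
2. m(p(c), c, c)  →  c   [R5 at ε]

Reduce t₂ = m(m(p(0), c, m(p(c), 0, p(m(m(c, p(c), p(p(c))), c, m(m(p(c), c, p(c)), c, c))))), c, c):
1. m(m(p(0), c, m(p(c), 0, p(m(m(c, p(c), p(p(c))), c, m(m(p(c), c, p(c)), c, c))))), c, c)  →  m(m(p(c), 0, p(m(m(c, p(c), p(p(c))), c, m(m(p(c), c, p(c)), c, c)))), c, c)   [R5 at 1]
2. m(m(p(c), 0, p(m(m(c, p(c), p(p(c))), c, m(m(p(c), c, p(c)), c, c)))), c, c)  →  m(p(c), c, c)   [R2 at 1]
3. m(p(c), c, c)  →  c   [R5 at ε]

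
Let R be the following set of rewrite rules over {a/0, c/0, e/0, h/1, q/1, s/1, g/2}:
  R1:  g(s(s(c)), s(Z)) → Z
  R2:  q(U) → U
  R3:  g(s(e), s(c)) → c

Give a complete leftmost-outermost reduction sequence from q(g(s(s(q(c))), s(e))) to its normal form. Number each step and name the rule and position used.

e

1. q(g(s(s(q(c))), s(e)))  →  g(s(s(q(c))), s(e))   [R2 at ε]
2. g(s(s(q(c))), s(e))  →  g(s(s(c)), s(e))   [R2 at 1.1.1]
3. g(s(s(c)), s(e))  →  e   [R1 at ε]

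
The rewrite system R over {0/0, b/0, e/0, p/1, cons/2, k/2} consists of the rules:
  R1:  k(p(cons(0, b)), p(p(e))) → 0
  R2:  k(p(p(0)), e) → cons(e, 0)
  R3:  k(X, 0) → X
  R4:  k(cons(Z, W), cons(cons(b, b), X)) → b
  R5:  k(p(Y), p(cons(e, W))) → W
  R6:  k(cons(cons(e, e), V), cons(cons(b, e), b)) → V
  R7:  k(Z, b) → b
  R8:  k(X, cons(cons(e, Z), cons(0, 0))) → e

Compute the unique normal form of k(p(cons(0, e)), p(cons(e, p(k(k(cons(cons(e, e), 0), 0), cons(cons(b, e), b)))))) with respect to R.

p(0)

1. k(p(cons(0, e)), p(cons(e, p(k(k(cons(cons(e, e), 0), 0), cons(cons(b, e), b))))))  →  p(k(k(cons(cons(e, e), 0), 0), cons(cons(b, e), b)))   [R5 at ε]
2. p(k(k(cons(cons(e, e), 0), 0), cons(cons(b, e), b)))  →  p(k(cons(cons(e, e), 0), cons(cons(b, e), b)))   [R3 at 1.1]
3. p(k(cons(cons(e, e), 0), cons(cons(b, e), b)))  →  p(0)   [R6 at 1]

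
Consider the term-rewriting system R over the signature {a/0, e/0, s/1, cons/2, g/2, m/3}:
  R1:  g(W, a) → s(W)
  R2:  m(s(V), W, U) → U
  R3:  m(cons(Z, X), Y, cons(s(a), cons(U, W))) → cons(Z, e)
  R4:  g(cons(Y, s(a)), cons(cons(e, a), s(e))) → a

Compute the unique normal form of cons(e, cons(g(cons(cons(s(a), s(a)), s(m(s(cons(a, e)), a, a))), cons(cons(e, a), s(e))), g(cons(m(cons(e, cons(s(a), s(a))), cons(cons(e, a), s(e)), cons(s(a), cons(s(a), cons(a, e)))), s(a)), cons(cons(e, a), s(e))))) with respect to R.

cons(e, cons(a, a))

1. cons(e, cons(g(cons(cons(s(a), s(a)), s(m(s(cons(a, e)), a, a))), cons(cons(e, a), s(e))), g(cons(m(cons(e, cons(s(a), s(a))), cons(cons(e, a), s(e)), cons(s(a), cons(s(a), cons(a, e)))), s(a)), cons(cons(e, a), s(e)))))  →  cons(e, cons(g(cons(cons(s(a), s(a)), s(a)), cons(cons(e, a), s(e))), g(cons(m(cons(e, cons(s(a), s(a))), cons(cons(e, a), s(e)), cons(s(a), cons(s(a), cons(a, e)))), s(a)), cons(cons(e, a), s(e)))))   [R2 at 2.1.1.2.1]
2. cons(e, cons(g(cons(cons(s(a), s(a)), s(a)), cons(cons(e, a), s(e))), g(cons(m(cons(e, cons(s(a), s(a))), cons(cons(e, a), s(e)), cons(s(a), cons(s(a), cons(a, e)))), s(a)), cons(cons(e, a), s(e)))))  →  cons(e, cons(a, g(cons(m(cons(e, cons(s(a), s(a))), cons(cons(e, a), s(e)), cons(s(a), cons(s(a), cons(a, e)))), s(a)), cons(cons(e, a), s(e)))))   [R4 at 2.1]
3. cons(e, cons(a, g(cons(m(cons(e, cons(s(a), s(a))), cons(cons(e, a), s(e)), cons(s(a), cons(s(a), cons(a, e)))), s(a)), cons(cons(e, a), s(e)))))  →  cons(e, cons(a, a))   [R4 at 2.2]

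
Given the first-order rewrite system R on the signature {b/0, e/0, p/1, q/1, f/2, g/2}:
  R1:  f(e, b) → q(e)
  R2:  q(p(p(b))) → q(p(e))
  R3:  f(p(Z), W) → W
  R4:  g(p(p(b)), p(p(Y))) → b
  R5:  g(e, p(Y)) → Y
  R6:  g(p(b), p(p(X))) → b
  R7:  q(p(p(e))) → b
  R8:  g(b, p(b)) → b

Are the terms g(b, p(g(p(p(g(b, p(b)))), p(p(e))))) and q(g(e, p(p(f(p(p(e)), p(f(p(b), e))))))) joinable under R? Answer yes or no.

Reduce t₁ = g(b, p(g(p(p(g(b, p(b)))), p(p(e))))):
1. g(b, p(g(p(p(g(b, p(b)))), p(p(e)))))  →  g(b, p(g(p(p(b)), p(p(e)))))   [R8 at 2.1.1.1.1]
2. g(b, p(g(p(p(b)), p(p(e)))))  →  g(b, p(b))   [R4 at 2.1]
3. g(b, p(b))  →  b   [R8 at ε]

Reduce t₂ = q(g(e, p(p(f(p(p(e)), p(f(p(b), e))))))):
1. q(g(e, p(p(f(p(p(e)), p(f(p(b), e)))))))  →  q(p(f(p(p(e)), p(f(p(b), e)))))   [R5 at 1]
2. q(p(f(p(p(e)), p(f(p(b), e)))))  →  q(p(p(f(p(b), e))))   [R3 at 1.1]
3. q(p(p(f(p(b), e))))  →  q(p(p(e)))   [R3 at 1.1.1]
4. q(p(p(e)))  →  b   [R7 at ε]

yes — NF(t₁) = b, NF(t₂) = b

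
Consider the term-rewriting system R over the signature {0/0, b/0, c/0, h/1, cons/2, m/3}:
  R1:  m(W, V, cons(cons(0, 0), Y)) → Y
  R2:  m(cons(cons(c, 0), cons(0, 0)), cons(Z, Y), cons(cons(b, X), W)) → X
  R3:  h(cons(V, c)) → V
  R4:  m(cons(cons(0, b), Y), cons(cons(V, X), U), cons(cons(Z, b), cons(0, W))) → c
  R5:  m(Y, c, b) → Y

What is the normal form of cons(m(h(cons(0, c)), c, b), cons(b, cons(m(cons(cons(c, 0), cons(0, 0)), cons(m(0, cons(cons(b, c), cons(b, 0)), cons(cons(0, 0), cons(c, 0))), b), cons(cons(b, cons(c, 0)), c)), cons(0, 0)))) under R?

1. cons(m(h(cons(0, c)), c, b), cons(b, cons(m(cons(cons(c, 0), cons(0, 0)), cons(m(0, cons(cons(b, c), cons(b, 0)), cons(cons(0, 0), cons(c, 0))), b), cons(cons(b, cons(c, 0)), c)), cons(0, 0))))  →  cons(h(cons(0, c)), cons(b, cons(m(cons(cons(c, 0), cons(0, 0)), cons(m(0, cons(cons(b, c), cons(b, 0)), cons(cons(0, 0), cons(c, 0))), b), cons(cons(b, cons(c, 0)), c)), cons(0, 0))))   [R5 at 1]
2. cons(h(cons(0, c)), cons(b, cons(m(cons(cons(c, 0), cons(0, 0)), cons(m(0, cons(cons(b, c), cons(b, 0)), cons(cons(0, 0), cons(c, 0))), b), cons(cons(b, cons(c, 0)), c)), cons(0, 0))))  →  cons(0, cons(b, cons(m(cons(cons(c, 0), cons(0, 0)), cons(m(0, cons(cons(b, c), cons(b, 0)), cons(cons(0, 0), cons(c, 0))), b), cons(cons(b, cons(c, 0)), c)), cons(0, 0))))   [R3 at 1]
3. cons(0, cons(b, cons(m(cons(cons(c, 0), cons(0, 0)), cons(m(0, cons(cons(b, c), cons(b, 0)), cons(cons(0, 0), cons(c, 0))), b), cons(cons(b, cons(c, 0)), c)), cons(0, 0))))  →  cons(0, cons(b, cons(cons(c, 0), cons(0, 0))))   [R2 at 2.2.1]

cons(0, cons(b, cons(cons(c, 0), cons(0, 0))))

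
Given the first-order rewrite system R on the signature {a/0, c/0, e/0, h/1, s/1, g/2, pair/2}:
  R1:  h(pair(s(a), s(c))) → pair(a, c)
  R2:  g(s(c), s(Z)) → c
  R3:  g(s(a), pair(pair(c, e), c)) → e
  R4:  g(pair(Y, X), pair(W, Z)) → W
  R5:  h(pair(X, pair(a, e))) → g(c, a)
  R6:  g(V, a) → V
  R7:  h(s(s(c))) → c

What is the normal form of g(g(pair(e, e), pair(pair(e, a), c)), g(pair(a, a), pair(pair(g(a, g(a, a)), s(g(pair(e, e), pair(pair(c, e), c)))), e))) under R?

1. g(g(pair(e, e), pair(pair(e, a), c)), g(pair(a, a), pair(pair(g(a, g(a, a)), s(g(pair(e, e), pair(pair(c, e), c)))), e)))  →  g(pair(e, a), g(pair(a, a), pair(pair(g(a, g(a, a)), s(g(pair(e, e), pair(pair(c, e), c)))), e)))   [R4 at 1]
2. g(pair(e, a), g(pair(a, a), pair(pair(g(a, g(a, a)), s(g(pair(e, e), pair(pair(c, e), c)))), e)))  →  g(pair(e, a), pair(g(a, g(a, a)), s(g(pair(e, e), pair(pair(c, e), c)))))   [R4 at 2]
3. g(pair(e, a), pair(g(a, g(a, a)), s(g(pair(e, e), pair(pair(c, e), c)))))  →  g(a, g(a, a))   [R4 at ε]
4. g(a, g(a, a))  →  g(a, a)   [R6 at 2]
5. g(a, a)  →  a   [R6 at ε]

a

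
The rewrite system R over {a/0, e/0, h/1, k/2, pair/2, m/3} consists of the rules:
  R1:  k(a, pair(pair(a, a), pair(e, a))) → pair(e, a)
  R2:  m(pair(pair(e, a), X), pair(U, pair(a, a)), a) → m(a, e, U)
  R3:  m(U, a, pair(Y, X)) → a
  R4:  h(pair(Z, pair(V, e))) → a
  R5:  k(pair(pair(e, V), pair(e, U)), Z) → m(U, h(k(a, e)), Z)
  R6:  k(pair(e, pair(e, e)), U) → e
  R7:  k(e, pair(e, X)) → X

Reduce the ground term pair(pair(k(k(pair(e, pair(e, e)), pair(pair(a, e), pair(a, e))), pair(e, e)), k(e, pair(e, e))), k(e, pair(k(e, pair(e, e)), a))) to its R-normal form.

1. pair(pair(k(k(pair(e, pair(e, e)), pair(pair(a, e), pair(a, e))), pair(e, e)), k(e, pair(e, e))), k(e, pair(k(e, pair(e, e)), a)))  →  pair(pair(k(e, pair(e, e)), k(e, pair(e, e))), k(e, pair(k(e, pair(e, e)), a)))   [R6 at 1.1.1]
2. pair(pair(k(e, pair(e, e)), k(e, pair(e, e))), k(e, pair(k(e, pair(e, e)), a)))  →  pair(pair(e, k(e, pair(e, e))), k(e, pair(k(e, pair(e, e)), a)))   [R7 at 1.1]
3. pair(pair(e, k(e, pair(e, e))), k(e, pair(k(e, pair(e, e)), a)))  →  pair(pair(e, e), k(e, pair(k(e, pair(e, e)), a)))   [R7 at 1.2]
4. pair(pair(e, e), k(e, pair(k(e, pair(e, e)), a)))  →  pair(pair(e, e), k(e, pair(e, a)))   [R7 at 2.2.1]
5. pair(pair(e, e), k(e, pair(e, a)))  →  pair(pair(e, e), a)   [R7 at 2]

pair(pair(e, e), a)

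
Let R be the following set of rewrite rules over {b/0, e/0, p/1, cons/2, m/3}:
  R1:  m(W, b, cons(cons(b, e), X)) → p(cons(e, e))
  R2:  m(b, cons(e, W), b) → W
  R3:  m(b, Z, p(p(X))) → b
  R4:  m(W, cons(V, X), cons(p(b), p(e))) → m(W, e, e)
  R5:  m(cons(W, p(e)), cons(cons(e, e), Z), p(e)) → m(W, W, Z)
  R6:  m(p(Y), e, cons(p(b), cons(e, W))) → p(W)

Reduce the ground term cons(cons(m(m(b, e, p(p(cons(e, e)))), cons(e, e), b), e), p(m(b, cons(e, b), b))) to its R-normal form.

1. cons(cons(m(m(b, e, p(p(cons(e, e)))), cons(e, e), b), e), p(m(b, cons(e, b), b)))  →  cons(cons(m(b, cons(e, e), b), e), p(m(b, cons(e, b), b)))   [R3 at 1.1.1]
2. cons(cons(m(b, cons(e, e), b), e), p(m(b, cons(e, b), b)))  →  cons(cons(e, e), p(m(b, cons(e, b), b)))   [R2 at 1.1]
3. cons(cons(e, e), p(m(b, cons(e, b), b)))  →  cons(cons(e, e), p(b))   [R2 at 2.1]

cons(cons(e, e), p(b))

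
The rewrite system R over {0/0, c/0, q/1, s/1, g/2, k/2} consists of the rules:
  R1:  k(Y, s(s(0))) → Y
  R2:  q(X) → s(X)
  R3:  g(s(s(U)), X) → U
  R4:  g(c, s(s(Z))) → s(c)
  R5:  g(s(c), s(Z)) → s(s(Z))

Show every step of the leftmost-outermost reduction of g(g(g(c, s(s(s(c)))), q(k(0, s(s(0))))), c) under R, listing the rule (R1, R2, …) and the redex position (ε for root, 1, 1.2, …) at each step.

1. g(g(g(c, s(s(s(c)))), q(k(0, s(s(0))))), c)  →  g(g(s(c), q(k(0, s(s(0))))), c)   [R4 at 1.1]
2. g(g(s(c), q(k(0, s(s(0))))), c)  →  g(g(s(c), s(k(0, s(s(0))))), c)   [R2 at 1.2]
3. g(g(s(c), s(k(0, s(s(0))))), c)  →  g(s(s(k(0, s(s(0))))), c)   [R5 at 1]
4. g(s(s(k(0, s(s(0))))), c)  →  k(0, s(s(0)))   [R3 at ε]
5. k(0, s(s(0)))  →  0   [R1 at ε]

0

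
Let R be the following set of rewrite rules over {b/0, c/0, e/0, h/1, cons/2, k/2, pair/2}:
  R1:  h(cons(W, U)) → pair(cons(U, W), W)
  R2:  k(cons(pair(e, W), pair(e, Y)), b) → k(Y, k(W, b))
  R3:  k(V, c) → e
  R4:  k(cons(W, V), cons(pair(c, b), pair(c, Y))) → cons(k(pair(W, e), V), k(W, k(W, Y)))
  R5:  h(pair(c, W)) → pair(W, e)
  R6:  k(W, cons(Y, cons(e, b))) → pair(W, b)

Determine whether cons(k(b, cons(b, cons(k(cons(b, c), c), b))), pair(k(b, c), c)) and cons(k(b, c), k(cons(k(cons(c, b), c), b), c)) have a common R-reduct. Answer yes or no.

no — NF(t₁) = cons(pair(b, b), pair(e, c)), NF(t₂) = cons(e, e)

Reduce t₁ = cons(k(b, cons(b, cons(k(cons(b, c), c), b))), pair(k(b, c), c)):
1. cons(k(b, cons(b, cons(k(cons(b, c), c), b))), pair(k(b, c), c))  →  cons(k(b, cons(b, cons(e, b))), pair(k(b, c), c))   [R3 at 1.2.2.1]
2. cons(k(b, cons(b, cons(e, b))), pair(k(b, c), c))  →  cons(pair(b, b), pair(k(b, c), c))   [R6 at 1]
3. cons(pair(b, b), pair(k(b, c), c))  →  cons(pair(b, b), pair(e, c))   [R3 at 2.1]

Reduce t₂ = cons(k(b, c), k(cons(k(cons(c, b), c), b), c)):
1. cons(k(b, c), k(cons(k(cons(c, b), c), b), c))  →  cons(e, k(cons(k(cons(c, b), c), b), c))   [R3 at 1]
2. cons(e, k(cons(k(cons(c, b), c), b), c))  →  cons(e, e)   [R3 at 2]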